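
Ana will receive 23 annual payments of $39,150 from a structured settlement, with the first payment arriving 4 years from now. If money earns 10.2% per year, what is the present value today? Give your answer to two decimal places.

PV at t=3 (ordinary 23-year annuity): 39150 × a(23|0.102) = 39150 × 8.753840 = 342,712.8248
Discount back 3 years: 342,712.8248 × (1+0.102)^(−3) = 342,712.8248 × 0.747232 = 256,085.8446

$256,085.84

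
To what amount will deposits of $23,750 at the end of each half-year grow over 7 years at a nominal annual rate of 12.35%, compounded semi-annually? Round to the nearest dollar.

$505,279

With 2 periods per year: i = 0.06175, n = 14.
FV = PMT · [(1+i)^n − 1] / i = 23750 · 21.274902 = 505,278.9201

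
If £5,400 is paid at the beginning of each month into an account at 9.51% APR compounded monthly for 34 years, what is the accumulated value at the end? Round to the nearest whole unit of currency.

£16,513,486

With 12 periods per year: i = 0.007925, n = 408.
FV = 5400 × [(1+0.007925)^408 − 1] / 0.007925 × (1+i) = 5400 × 3058.053045 = 16,513,486.4448
(Beginning-of-period payments → annuity-due factor ×(1+i).)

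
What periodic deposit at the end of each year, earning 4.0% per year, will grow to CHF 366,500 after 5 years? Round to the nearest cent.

CHF 67,665.84

FV-annuity factor = 5.416323; PMT = 366500 / 5.416323 = 67,665.8371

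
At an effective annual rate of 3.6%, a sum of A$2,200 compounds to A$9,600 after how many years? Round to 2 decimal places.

41.66 years

n = ln(9600/2200) / ln(1+0.036) = ln(4.36364) / 0.035367 = 41.6575 years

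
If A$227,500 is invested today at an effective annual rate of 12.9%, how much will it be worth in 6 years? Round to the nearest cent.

FV = 227,500 × (1 + 0.129)^6 = 471,134.6571

A$471,134.66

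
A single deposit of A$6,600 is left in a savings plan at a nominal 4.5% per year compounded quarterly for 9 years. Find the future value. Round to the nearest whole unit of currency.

i = 0.045/4 = 0.01125 per quarter; n = 9·4 = 36.
FV = PV·(1+i)^n = 6,600 × 1.495916 = 9,873.0465

A$9,873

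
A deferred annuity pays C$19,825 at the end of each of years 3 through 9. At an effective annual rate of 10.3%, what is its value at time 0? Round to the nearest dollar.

C$78,555

Value one period before first payment (t=2): 19825 × [1 − (1+0.103)^(−7)] / 0.103 = 19825 × 4.820704 = 95,570.4608
PV₀ = 95,570.4608 / (1+0.103)^2 = 95,570.4608 / 1.216609 = 78,554.7869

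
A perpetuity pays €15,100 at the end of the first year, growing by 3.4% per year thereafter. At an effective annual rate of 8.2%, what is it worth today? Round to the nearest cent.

PV = D₁/(r − g) = 15100/(0.082 − 0.034) = 314,583.3333

€314,583.33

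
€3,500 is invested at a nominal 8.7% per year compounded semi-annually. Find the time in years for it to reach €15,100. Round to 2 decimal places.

Periodic rate i = 0.087/2 = 0.0435.
(1+i)^n = 15100/3500 = 4.31429, so n = ln 4.31429 / ln 1.0435 = 34.3334 half-years
= 34.3334/2 years

17.17 years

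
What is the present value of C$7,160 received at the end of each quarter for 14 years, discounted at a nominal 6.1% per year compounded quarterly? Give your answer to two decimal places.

C$268,341.87

Periodic rate i = 0.061/4 = 0.01525; n = 14 × 4 = 56 periods.
PV = 7160 × [1 − (1+0.01525)^(−56)] / 0.01525 = 7160 × 37.477915 = 268,341.8720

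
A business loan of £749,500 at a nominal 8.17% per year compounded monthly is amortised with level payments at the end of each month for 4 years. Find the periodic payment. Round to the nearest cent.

£18,357.35

Periodic rate i = 0.0817/12 = 0.00680833; n = 4 × 12 = 48 periods.
PMT = 749500 / ( [1 − (1+0.00680833)^(−48)] / 0.00680833 ) = 749500 / 40.828326 = 18,357.3531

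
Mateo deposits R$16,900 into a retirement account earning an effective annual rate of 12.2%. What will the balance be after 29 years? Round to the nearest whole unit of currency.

R$476,080

FV = PV·(1+i)^n = 16,900 × 28.170389 = 476,079.5813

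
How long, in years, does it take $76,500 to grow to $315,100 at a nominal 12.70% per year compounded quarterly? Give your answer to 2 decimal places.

11.32 years

Periodic rate i = 0.127/4 = 0.03175.
n = ln(315100/76500) / ln(1+0.03175) = ln(4.11895) / 0.031256 = 45.2899 quarters
= 45.2899/4 years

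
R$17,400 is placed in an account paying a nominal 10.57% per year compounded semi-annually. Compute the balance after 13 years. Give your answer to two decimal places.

R$66,386.27

i = 0.1057/2 = 0.05285 per half-year; n = 13·2 = 26.
17,400 × (1+0.05285)^26 = 17,400 × 3.815303 = 66,386.2728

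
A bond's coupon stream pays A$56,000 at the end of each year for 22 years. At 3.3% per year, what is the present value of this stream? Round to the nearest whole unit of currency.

A$866,226

Annuity factor a(22|0.033) = 15.468323; PV = 56000 × 15.468323 = 866,226.0788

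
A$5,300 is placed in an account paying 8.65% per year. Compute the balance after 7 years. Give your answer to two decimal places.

A$9,472.92

FV = PV·(1+i)^n = 5,300 × 1.787344 = 9,472.9225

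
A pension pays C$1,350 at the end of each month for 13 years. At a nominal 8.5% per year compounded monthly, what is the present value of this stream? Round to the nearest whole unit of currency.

With 12 periods per year: i = 0.00708333, n = 156.
PV = 1350 × [1 − (1+0.00708333)^(−156)] / 0.00708333 = 1350 × 94.234798 = 127,216.9767

C$127,217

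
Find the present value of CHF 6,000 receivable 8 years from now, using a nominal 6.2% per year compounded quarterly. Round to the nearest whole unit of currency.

Periodic rate i = 0.062/4 = 0.0155; n = 8 × 4 = 32 periods.
Discount factor = (1+0.0155)^(−32) = 0.611283; PV = 6,000 × 0.611283 = 3,667.6980

CHF 3,668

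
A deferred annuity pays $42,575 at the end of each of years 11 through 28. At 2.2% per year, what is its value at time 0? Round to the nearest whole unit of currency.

PV at t=10 (ordinary 18-year annuity): 42575 × a(18|0.022) = 42575 × 14.731717 = 627,202.8546
Discount back 10 years: 627,202.8546 × (1+0.022)^(−10) = 627,202.8546 × 0.804435 = 504,544.0260

$504,544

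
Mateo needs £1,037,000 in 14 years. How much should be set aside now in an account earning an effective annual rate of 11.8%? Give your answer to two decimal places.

£217,567.24

PV = FV·(1+i)^(−n) = 1,037,000 × 0.209804 = 217,567.2421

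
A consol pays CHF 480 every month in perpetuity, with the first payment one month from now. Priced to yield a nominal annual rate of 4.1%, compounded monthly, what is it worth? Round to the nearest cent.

Periodic rate i = 0.041/12 = 0.00341667.
PV = C/r = 480/0.00341667 = 140,487.8049

CHF 140,487.80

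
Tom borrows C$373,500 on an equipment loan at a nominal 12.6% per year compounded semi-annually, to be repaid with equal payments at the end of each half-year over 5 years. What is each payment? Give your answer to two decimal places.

C$51,470.41

Periodic rate i = 0.126/2 = 0.063; n = 5 × 2 = 10 periods.
Annuity-PV factor = 7.256597; PMT = 373500 / 7.256597 = 51,470.4071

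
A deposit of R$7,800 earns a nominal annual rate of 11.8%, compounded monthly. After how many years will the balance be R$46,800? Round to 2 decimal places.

15.26 years

Periodic rate i = 0.118/12 = 0.00983333.
n = ln(46800/7800) / ln(1+0.00983333) = ln(6.00000) / 0.009785 = 183.1072 months
= 183.1072/12 years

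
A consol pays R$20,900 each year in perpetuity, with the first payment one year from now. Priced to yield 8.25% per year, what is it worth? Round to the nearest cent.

R$253,333.33

PV = PMT / i = 20900 / 0.0825 = 253,333.3333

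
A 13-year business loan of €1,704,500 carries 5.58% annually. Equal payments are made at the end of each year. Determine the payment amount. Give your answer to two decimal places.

€187,844.82

PMT = 1.7045e+06 / ( [1 − (1+0.0558)^(−13)] / 0.0558 ) = 1.7045e+06 / 9.073979 = 187,844.8166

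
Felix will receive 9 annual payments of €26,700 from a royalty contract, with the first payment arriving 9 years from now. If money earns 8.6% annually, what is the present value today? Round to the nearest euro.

€84,096

PV at t=8 (ordinary 9-year annuity): 26700 × a(9|0.086) = 26700 × 6.093984 = 162,709.3690
PV₀ = 162,709.3690 / (1+0.086)^8 = 162,709.3690 / 1.934811 = 84,095.7327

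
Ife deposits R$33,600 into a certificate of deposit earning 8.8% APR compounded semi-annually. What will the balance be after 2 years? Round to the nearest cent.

With 2 periods per year: i = 0.044, n = 4.
FV = PV·(1+i)^n = 33,600 × 1.187960 = 39,915.4723

R$39,915.47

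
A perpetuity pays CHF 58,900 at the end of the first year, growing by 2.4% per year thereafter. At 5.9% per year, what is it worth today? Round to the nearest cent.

CHF 1,682,857.14

PV = PMT / (i − g) = 58900 / (0.059 − 0.024) = 58900 / 0.035000 = 1,682,857.1429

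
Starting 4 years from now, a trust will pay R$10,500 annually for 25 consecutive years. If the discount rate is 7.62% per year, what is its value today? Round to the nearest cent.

PV at t=3 (ordinary 25-year annuity): 10500 × a(25|0.0762) = 10500 × 11.030595 = 115,821.2495
Discount back 3 years: 115,821.2495 × (1+0.0762)^(−3) = 115,821.2495 × 0.802271 = 92,920.0175

R$92,920.02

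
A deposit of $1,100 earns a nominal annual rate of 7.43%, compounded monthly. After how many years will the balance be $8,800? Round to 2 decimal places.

28.07 years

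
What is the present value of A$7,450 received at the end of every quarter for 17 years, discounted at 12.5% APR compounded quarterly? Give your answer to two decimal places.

A$208,985.81

Periodic rate i = 0.125/4 = 0.03125; n = 17 × 4 = 68 periods.
Annuity factor a(68|0.03125) = 28.051787; PV = 7450 × 28.051787 = 208,985.8119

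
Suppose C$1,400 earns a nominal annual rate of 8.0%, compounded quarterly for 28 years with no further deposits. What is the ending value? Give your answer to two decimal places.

With 4 periods per year: i = 0.02, n = 112.
FV = PV·(1+i)^n = 1,400 × 9.187963 = 12,863.1482

C$12,863.15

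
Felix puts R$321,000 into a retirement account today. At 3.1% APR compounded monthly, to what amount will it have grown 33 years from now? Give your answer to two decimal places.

i = 0.031/12 = 0.00258333 per month; n = 33·12 = 396.
FV = PV·(1+i)^n = 321,000 × 2.777860 = 891,693.1039

R$891,693.10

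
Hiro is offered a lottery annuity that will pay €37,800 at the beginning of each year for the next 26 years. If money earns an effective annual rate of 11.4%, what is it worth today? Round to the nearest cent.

€347,071.13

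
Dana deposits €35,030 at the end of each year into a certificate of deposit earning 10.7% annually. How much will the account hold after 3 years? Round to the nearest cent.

FV = PMT · [(1+i)^n − 1] / i = 35030 · 3.332449 = 116,735.6885

€116,735.69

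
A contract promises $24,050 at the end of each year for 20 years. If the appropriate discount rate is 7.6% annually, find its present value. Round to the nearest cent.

$243,324.02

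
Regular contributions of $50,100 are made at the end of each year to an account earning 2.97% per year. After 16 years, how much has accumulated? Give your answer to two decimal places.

$1,007,473.06

FV = PMT · [(1+i)^n − 1] / i = 50100 · 20.109243 = 1,007,473.0611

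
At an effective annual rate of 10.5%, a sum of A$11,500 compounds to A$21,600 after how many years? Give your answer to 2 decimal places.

n = ln(21600/11500) / ln(1+0.105) = ln(1.87826) / 0.099845 = 6.3132 years

6.31 years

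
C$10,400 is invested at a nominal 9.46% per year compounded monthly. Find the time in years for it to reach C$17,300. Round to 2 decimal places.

Periodic rate i = 0.0946/12 = 0.00788333.
n = ln(17300/10400) / ln(1+0.00788333) = ln(1.66346) / 0.007852 = 64.8081 months
= 64.8081/12 years

5.40 years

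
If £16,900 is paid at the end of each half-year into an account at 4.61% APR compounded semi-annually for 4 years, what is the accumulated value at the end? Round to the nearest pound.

Periodic rate i = 0.0461/2 = 0.02305; n = 4 × 2 = 8 periods.
FV = 16900 × [(1+0.02305)^8 − 1] / 0.02305 = 16900 × 8.676026 = 146,624.8426

£146,625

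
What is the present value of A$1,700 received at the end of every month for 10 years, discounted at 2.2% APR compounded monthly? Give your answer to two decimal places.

i = 0.022/12 = 0.00183333 per month; n = 10·12 = 120.
PV = 1700 × [1 − (1+0.00183333)^(−120)] / 0.00183333 = 1700 × 107.628841 = 182,969.0299

A$182,969.03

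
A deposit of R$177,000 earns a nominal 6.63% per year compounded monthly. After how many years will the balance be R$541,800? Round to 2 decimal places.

Periodic rate i = 0.0663/12 = 0.005525.
n = ln(541800/177000) / ln(1+0.005525) = ln(3.06102) / 0.005510 = 203.0470 months
= 203.0470/12 years

16.92 years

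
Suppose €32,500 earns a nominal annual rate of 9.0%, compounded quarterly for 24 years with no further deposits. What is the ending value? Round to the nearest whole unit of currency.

i = 0.09/4 = 0.0225 per quarter; n = 24·4 = 96.
32,500 × (1+0.0225)^96 = 32,500 × 8.466003 = 275,145.0868

€275,145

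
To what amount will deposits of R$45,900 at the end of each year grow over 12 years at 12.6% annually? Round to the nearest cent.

FV = PMT · [(1+i)^n − 1] / i = 45900 · 25.031305 = 1,148,936.9127

R$1,148,936.91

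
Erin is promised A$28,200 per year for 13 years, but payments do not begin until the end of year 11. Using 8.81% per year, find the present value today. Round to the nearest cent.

PV at t=10 (ordinary 13-year annuity): 28200 × a(13|0.0881) = 28200 × 7.563439 = 213,288.9828
PV₀ = 213,288.9828 / (1+0.0881)^10 = 213,288.9828 / 2.326420 = 91,681.2066

A$91,681.21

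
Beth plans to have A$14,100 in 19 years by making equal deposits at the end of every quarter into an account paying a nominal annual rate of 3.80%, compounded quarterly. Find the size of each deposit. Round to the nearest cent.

With 4 periods per year: i = 0.0095, n = 76.
FV-annuity factor = 110.688710; PMT = 14100 / 110.688710 = 127.3843

A$127.38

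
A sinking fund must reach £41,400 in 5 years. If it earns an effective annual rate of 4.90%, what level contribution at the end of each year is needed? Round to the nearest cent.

£7,507.34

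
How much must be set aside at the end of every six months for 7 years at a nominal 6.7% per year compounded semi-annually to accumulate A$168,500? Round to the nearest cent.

i = 0.067/2 = 0.0335 per half-year; n = 7·2 = 14.
PMT = 168500 / ( [(1+0.0335)^14 − 1] / 0.0335 ) = 168500 / 17.497285 = 9,630.0654

A$9,630.07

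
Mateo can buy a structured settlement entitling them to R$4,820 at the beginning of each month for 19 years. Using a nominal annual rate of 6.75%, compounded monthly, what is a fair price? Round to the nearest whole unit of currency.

i = 0.0675/12 = 0.005625 per month; n = 19·12 = 228.
PV = 4820 × [1 − (1+0.005625)^(−228)] / 0.005625 × (1+i) = 4820 × 129.016500 = 621,859.5289
(Beginning-of-period payments → annuity-due factor ×(1+i).)

R$621,860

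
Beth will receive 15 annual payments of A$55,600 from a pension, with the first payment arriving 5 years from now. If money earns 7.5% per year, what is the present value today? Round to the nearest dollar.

Value one period before first payment (t=4): 55600 × [1 − (1+0.075)^(−15)] / 0.075 = 55600 × 8.827120 = 490,787.8578
Discount back 4 years: 490,787.8578 × (1+0.075)^(−4) = 490,787.8578 × 0.748801 = 367,502.2079

A$367,502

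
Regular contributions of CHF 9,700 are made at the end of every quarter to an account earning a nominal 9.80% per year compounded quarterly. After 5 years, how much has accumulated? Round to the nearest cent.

With 4 periods per year: i = 0.0245, n = 20.
FV = 9700 × [(1+0.0245)^20 − 1] / 0.0245 = 9700 × 25.416482 = 246,539.8741

CHF 246,539.87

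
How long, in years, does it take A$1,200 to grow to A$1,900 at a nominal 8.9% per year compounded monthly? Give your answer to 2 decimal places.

5.18 years

Periodic rate i = 0.089/12 = 0.00741667.
(1+i)^n = 1900/1200 = 1.58333, so n = ln 1.58333 / ln 1.00742 = 62.1889 months
= 62.1889/12 years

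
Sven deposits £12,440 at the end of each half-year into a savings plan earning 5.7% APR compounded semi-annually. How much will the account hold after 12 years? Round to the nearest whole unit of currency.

i = 0.057/2 = 0.0285 per half-year; n = 12·2 = 24.
FV = PMT · [(1+i)^n − 1] / i = 12440 · 33.786747 = 420,307.1291

£420,307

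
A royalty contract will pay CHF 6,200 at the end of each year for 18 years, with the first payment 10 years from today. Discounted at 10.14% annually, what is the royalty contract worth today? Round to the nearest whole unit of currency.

PV at t=9 (ordinary 18-year annuity): 6200 × a(18|0.1014) = 6200 × 8.128326 = 50,395.6185
Discount back 9 years: 50,395.6185 × (1+0.1014)^(−9) = 50,395.6185 × 0.419271 = 21,129.3983

CHF 21,129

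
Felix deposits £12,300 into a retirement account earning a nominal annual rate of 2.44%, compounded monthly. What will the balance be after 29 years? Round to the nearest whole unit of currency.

i = 0.0244/12 = 0.00203333 per month; n = 29·12 = 348.
FV = PV·(1+i)^n = 12,300 × 2.027658 = 24,940.1971

£24,940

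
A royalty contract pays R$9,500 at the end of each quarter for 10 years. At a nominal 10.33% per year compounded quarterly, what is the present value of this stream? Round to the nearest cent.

With 4 periods per year: i = 0.025825, n = 40.
PV = 9500 × [1 − (1+0.025825)^(−40)] / 0.025825 = 9500 × 24.757568 = 235,196.8959

R$235,196.90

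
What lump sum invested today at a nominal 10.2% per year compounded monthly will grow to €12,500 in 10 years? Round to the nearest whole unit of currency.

i = 0.102/12 = 0.0085 per month; n = 10·12 = 120.
PV = FV·(1+i)^(−n) = 12,500 × 0.362153 = 4,526.9084

€4,527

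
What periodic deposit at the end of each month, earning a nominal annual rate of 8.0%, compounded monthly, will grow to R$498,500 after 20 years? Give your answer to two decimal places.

Periodic rate i = 0.08/12 = 0.00666667; n = 20 × 12 = 240 periods.
FV-annuity factor = 589.020416; PMT = 498500 / 589.020416 = 846.3204

R$846.32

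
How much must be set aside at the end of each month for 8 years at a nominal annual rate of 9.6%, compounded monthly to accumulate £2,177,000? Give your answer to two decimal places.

£15,159.18

i = 0.096/12 = 0.008 per month; n = 8·12 = 96.
FV-annuity factor = 143.609331; PMT = 2.177e+06 / 143.609331 = 15,159.1821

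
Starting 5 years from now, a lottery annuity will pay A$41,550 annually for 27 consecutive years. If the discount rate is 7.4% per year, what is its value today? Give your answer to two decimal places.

A$360,604.05

PV at t=4 (ordinary 27-year annuity): 41550 × a(27|0.074) = 41550 × 11.547200 = 479,786.1751
PV₀ = 479,786.1751 / (1+0.074)^4 = 479,786.1751 / 1.330507 = 360,604.0536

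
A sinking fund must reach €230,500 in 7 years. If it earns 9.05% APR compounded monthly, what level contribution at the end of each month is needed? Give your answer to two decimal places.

i = 0.0905/12 = 0.00754167 per month; n = 7·12 = 84.
FV-annuity factor = 116.648028; PMT = 230500 / 116.648028 = 1,976.0300

€1,976.03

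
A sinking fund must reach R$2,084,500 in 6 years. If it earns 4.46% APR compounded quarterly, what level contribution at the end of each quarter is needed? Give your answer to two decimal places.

i = 0.0446/4 = 0.01115 per quarter; n = 6·4 = 24.
PMT = 2.0845e+06 / ( [(1+0.01115)^24 − 1] / 0.01115 ) = 2.0845e+06 / 27.344439 = 76,231.2212

R$76,231.22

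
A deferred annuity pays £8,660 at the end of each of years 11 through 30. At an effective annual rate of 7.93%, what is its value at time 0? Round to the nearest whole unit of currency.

£39,847

Value one period before first payment (t=10): 8660 × [1 − (1+0.0793)^(−20)] / 0.0793 = 8660 × 9.869503 = 85,469.8967
PV₀ = 85,469.8967 / (1+0.0793)^10 = 85,469.8967 / 2.144973 = 39,846.6127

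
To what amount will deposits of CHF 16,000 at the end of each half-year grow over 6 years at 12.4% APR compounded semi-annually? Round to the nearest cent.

With 2 periods per year: i = 0.062, n = 12.
FV = 16000 × [(1+0.062)^12 − 1] / 0.062 = 16000 × 17.068249 = 273,091.9760

CHF 273,091.98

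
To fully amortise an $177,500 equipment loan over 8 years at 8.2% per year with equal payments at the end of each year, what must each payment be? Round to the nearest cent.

PMT = 177500 / ( [1 − (1+0.082)^(−8)] / 0.082 ) = 177500 / 5.703278 = 31,122.4519

$31,122.45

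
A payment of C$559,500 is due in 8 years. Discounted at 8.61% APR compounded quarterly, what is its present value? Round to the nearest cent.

Periodic rate i = 0.0861/4 = 0.021525; n = 8 × 4 = 32 periods.
PV = 559,500 / (1 + 0.021525)^32 = 559,500 / 1.976824 = 283,029.7587

C$283,029.76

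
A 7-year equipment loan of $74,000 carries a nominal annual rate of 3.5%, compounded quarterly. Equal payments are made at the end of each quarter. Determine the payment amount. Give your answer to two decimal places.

$2,991.30

With 4 periods per year: i = 0.00875, n = 28.
Annuity-PV factor = 24.738391; PMT = 74000 / 24.738391 = 2,991.3021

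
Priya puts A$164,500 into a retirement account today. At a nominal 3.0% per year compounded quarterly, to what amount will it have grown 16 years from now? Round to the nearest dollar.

i = 0.03/4 = 0.0075 per quarter; n = 16·4 = 64.
164,500 × (1+0.0075)^64 = 164,500 × 1.613183 = 265,368.5249

A$265,369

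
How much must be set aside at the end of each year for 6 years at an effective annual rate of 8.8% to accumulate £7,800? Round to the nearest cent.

£1,042.02

PMT = 7800 / ( [(1+0.088)^6 − 1] / 0.088 ) = 7800 / 7.485467 = 1,042.0191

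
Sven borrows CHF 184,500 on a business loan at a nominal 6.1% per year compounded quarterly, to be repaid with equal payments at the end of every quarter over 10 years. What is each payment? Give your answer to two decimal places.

Periodic rate i = 0.061/4 = 0.01525; n = 10 × 4 = 40 periods.
PMT = 184500 / ( [1 − (1+0.01525)^(−40)] / 0.01525 ) = 184500 / 29.779771 = 6,195.4809

CHF 6,195.48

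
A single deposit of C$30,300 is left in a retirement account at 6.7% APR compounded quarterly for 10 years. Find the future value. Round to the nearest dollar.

With 4 periods per year: i = 0.01675, n = 40.
FV = 30,300 × (1 + 0.01675)^40 = 58,885.7040

C$58,886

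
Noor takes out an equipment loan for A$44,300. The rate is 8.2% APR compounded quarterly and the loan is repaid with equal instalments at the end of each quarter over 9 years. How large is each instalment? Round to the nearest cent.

Periodic rate i = 0.082/4 = 0.0205; n = 9 × 4 = 36 periods.
Annuity-PV factor = 25.285360; PMT = 44300 / 25.285360 = 1,752.0020

A$1,752.00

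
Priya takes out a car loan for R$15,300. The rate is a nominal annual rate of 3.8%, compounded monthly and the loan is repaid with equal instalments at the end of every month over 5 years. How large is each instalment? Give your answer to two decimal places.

R$280.39

Periodic rate i = 0.038/12 = 0.00316667; n = 5 × 12 = 60 periods.
PMT = 15300 / ( [1 − (1+0.00316667)^(−60)] / 0.00316667 ) = 15300 / 54.566077 = 280.3940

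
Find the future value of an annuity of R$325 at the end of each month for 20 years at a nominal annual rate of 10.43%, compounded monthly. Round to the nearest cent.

R$261,011.56

i = 0.1043/12 = 0.00869167 per month; n = 20·12 = 240.
FV = 325 × [(1+0.00869167)^240 − 1] / 0.00869167 = 325 × 803.112483 = 261,011.5569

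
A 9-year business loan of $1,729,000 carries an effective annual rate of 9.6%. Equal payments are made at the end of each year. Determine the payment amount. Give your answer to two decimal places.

$295,467.66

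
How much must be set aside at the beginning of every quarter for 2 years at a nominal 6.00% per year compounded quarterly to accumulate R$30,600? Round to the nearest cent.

R$3,575.05

With 4 periods per year: i = 0.015, n = 8.
FV-annuity factor × (1+i) = 8.559332; PMT = 30600 / 8.559332 = 3,575.0455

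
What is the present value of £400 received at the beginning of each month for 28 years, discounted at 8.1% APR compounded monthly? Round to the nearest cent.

£53,436.15

Periodic rate i = 0.081/12 = 0.00675; n = 28 × 12 = 336 periods.
Annuity factor a(336|0.00675) × (1+i) = 133.590376; PV = 400 × 133.590376 = 53,436.1504
Payments are at the start of each period, so multiply by (1+i).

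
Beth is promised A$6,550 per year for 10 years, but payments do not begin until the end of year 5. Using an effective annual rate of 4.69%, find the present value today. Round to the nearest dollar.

PV at t=4 (ordinary 10-year annuity): 6550 × a(10|0.0469) = 6550 × 7.839315 = 51,347.5117
Discount back 4 years: 51,347.5117 × (1+0.0469)^(−4) = 51,347.5117 × 0.832490 = 42,746.3073

A$42,746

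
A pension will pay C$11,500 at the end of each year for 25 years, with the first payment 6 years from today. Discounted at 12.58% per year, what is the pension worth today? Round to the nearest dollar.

C$47,936

PV at t=5 (ordinary 25-year annuity): 11500 × a(25|0.1258) = 11500 × 7.538176 = 86,689.0273
Discount back 5 years: 86,689.0273 × (1+0.1258)^(−5) = 86,689.0273 × 0.552960 = 47,935.5714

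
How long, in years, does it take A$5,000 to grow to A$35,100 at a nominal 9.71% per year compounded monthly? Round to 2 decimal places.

20.15 years

Periodic rate i = 0.0971/12 = 0.00809167.
(1+i)^n = 35100/5000 = 7.02000, so n = ln 7.02000 / ln 1.00809 = 241.8089 months
= 241.8089/12 years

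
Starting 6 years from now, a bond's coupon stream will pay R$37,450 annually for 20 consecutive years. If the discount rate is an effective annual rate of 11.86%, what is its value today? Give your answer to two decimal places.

Value one period before first payment (t=5): 37450 × [1 − (1+0.1186)^(−20)] / 0.1186 = 37450 × 7.535474 = 282,203.5075
Discount back 5 years: 282,203.5075 × (1+0.1186)^(−5) = 282,203.5075 × 0.570987 = 161,134.4245

R$161,134.42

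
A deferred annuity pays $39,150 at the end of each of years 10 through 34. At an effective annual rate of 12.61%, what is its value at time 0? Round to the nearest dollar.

$101,141

PV at t=9 (ordinary 25-year annuity): 39150 × a(25|0.1261) = 39150 × 7.522964 = 294,524.0503
PV₀ = 294,524.0503 / (1+0.1261)^9 = 294,524.0503 / 2.912008 = 101,141.2084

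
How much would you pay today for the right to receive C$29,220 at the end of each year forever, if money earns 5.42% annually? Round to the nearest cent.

C$539,114.39

PV = PMT / i = 29220 / 0.0542 = 539,114.3911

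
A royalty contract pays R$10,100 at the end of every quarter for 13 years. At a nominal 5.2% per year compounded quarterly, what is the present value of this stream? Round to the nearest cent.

i = 0.052/4 = 0.013 per quarter; n = 13·4 = 52.
Annuity factor a(52|0.013) = 37.625526; PV = 10100 × 37.625526 = 380,017.8093

R$380,017.81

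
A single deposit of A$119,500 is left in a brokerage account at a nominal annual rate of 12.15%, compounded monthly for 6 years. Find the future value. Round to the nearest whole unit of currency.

i = 0.1215/12 = 0.010125 per month; n = 6·12 = 72.
FV = PV·(1+i)^n = 119,500 × 2.065421 = 246,817.8296

A$246,818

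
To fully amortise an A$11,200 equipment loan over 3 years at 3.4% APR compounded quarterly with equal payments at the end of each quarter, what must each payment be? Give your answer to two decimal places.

A$985.70

i = 0.034/4 = 0.0085 per quarter; n = 3·4 = 12.
PMT = 11200 / ( [1 − (1+0.0085)^(−12)] / 0.0085 ) = 11200 / 11.362483 = 985.7000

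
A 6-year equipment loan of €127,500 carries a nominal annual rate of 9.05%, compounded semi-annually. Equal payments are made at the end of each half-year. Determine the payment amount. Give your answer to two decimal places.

€14,002.44

With 2 periods per year: i = 0.04525, n = 12.
PMT = 127500 / ( [1 − (1+0.04525)^(−12)] / 0.04525 ) = 127500 / 9.105554 = 14,002.4428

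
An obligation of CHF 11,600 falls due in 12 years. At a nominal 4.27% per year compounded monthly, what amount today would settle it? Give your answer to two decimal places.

With 12 periods per year: i = 0.00355833, n = 144.
Discount factor = (1+0.00355833)^(−144) = 0.599601; PV = 11,600 × 0.599601 = 6,955.3739

CHF 6,955.37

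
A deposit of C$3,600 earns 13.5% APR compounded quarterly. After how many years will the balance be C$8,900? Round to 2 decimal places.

Periodic rate i = 0.135/4 = 0.03375.
n = ln(8900/3600) / ln(1+0.03375) = ln(2.47222) / 0.033193 = 27.2683 quarters
= 27.2683/4 years

6.82 years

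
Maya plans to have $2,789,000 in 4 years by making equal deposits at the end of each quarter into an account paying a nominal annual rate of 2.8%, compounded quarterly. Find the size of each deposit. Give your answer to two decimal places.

$165,341.93

i = 0.028/4 = 0.007 per quarter; n = 4·4 = 16.
FV-annuity factor = 16.868075; PMT = 2.789e+06 / 16.868075 = 165,341.9266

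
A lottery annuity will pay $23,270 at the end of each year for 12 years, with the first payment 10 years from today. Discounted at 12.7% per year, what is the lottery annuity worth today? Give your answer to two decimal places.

$47,591.28

PV at t=9 (ordinary 12-year annuity): 23270 × a(12|0.127) = 23270 × 5.998549 = 139,586.2435
Discount back 9 years: 139,586.2435 × (1+0.127)^(−9) = 139,586.2435 × 0.340945 = 47,591.2789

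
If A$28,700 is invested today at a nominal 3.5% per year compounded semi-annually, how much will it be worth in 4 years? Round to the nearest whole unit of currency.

A$32,973

With 2 periods per year: i = 0.0175, n = 8.
FV = 28,700 × (1 + 0.0175)^8 = 32,972.9072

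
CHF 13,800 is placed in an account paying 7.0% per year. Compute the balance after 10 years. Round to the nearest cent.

CHF 27,146.69

13,800 × (1+0.07)^10 = 13,800 × 1.967151 = 27,146.6887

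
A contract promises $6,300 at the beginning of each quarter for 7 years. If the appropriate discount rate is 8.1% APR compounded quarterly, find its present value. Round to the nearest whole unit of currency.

$136,345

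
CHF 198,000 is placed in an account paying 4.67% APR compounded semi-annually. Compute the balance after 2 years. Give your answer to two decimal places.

CHF 217,151.07

With 2 periods per year: i = 0.02335, n = 4.
FV = 198,000 × (1 + 0.02335)^4 = 217,151.0661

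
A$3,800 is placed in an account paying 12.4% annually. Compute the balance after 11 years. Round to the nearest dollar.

FV = 3,800 × (1 + 0.124)^11 = 13,747.1610

A$13,747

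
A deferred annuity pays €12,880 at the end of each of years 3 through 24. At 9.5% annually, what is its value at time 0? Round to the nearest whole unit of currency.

PV at t=2 (ordinary 22-year annuity): 12880 × a(22|0.095) = 12880 × 9.096876 = 117,167.7669
PV₀ = 117,167.7669 / (1+0.095)^2 = 117,167.7669 / 1.199025 = 97,719.2026

€97,719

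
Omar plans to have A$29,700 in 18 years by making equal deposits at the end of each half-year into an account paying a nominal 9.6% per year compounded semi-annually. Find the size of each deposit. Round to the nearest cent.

A$323.44

Periodic rate i = 0.096/2 = 0.048; n = 18 × 2 = 36 periods.
FV-annuity factor = 91.825419; PMT = 29700 / 91.825419 = 323.4399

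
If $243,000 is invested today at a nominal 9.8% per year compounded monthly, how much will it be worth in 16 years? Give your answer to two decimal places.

$1,158,282.31

i = 0.098/12 = 0.00816667 per month; n = 16·12 = 192.
FV = 243,000 × (1 + 0.00816667)^192 = 1,158,282.3147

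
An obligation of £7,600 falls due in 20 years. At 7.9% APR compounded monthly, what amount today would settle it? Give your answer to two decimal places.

With 12 periods per year: i = 0.00658333, n = 240.
PV = 7,600 / (1 + 0.00658333)^240 = 7,600 / 4.829881 = 1,573.5377

£1,573.54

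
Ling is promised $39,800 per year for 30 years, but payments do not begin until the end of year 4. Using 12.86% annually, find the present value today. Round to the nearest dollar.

$209,577

PV at t=3 (ordinary 30-year annuity): 39800 × a(30|0.1286) = 39800 × 7.569722 = 301,274.9361
Discount back 3 years: 301,274.9361 × (1+0.1286)^(−3) = 301,274.9361 × 0.695632 = 209,576.6360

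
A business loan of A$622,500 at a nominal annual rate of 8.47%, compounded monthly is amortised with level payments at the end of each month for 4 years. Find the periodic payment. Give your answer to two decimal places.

With 12 periods per year: i = 0.00705833, n = 48.
PMT = 622500 / ( [1 − (1+0.00705833)^(−48)] / 0.00705833 ) = 622500 / 40.594066 = 15,334.7535

A$15,334.75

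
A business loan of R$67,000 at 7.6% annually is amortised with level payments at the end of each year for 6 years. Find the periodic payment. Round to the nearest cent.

R$14,317.72

Annuity-PV factor = 4.679517; PMT = 67000 / 4.679517 = 14,317.7181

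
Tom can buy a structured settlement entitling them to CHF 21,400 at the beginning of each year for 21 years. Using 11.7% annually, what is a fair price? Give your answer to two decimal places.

CHF 184,299.79

PV = PMT · [1 − (1+i)^(−n)] / i × (1+i) = 21400 · 8.612140 = 184,299.7901
(annuity-due: payments at period start, so ×(1+i).)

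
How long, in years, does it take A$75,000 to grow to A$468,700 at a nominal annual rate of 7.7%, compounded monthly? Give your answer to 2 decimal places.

23.87 years

Periodic rate i = 0.077/12 = 0.00641667.
(1+i)^n = 468700/75000 = 6.24933, so n = ln 6.24933 / ln 1.00642 = 286.4957 months
= 286.4957/12 years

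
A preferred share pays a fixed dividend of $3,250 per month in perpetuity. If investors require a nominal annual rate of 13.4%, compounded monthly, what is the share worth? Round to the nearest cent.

Periodic rate i = 0.134/12 = 0.0111667.
PV = C/r = 3250/0.0111667 = 291,044.7761

$291,044.78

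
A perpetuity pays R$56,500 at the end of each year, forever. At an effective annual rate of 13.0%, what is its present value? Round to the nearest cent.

R$434,615.38

PV = C/r = 56500/0.13 = 434,615.3846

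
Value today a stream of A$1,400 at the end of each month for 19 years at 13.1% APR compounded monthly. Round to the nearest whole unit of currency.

i = 0.131/12 = 0.0109167 per month; n = 19·12 = 228.
Annuity factor a(228|0.0109167) = 83.897415; PV = 1400 × 83.897415 = 117,456.3810

A$117,456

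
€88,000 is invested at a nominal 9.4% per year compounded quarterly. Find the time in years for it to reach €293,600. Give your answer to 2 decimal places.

12.97 years

Periodic rate i = 0.094/4 = 0.0235.
(1+i)^n = 293600/88000 = 3.33636, so n = ln 3.33636 / ln 1.0235 = 51.8717 quarters
= 51.8717/4 years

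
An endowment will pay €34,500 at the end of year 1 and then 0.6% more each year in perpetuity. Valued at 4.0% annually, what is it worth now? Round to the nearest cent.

€1,014,705.88

PV = D₁/(r − g) = 34500/(0.04 − 0.006) = 1,014,705.8824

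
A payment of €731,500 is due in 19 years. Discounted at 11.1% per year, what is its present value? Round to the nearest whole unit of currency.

PV = FV·(1+i)^(−n) = 731,500 × 0.135342 = 99,002.7392

€99,003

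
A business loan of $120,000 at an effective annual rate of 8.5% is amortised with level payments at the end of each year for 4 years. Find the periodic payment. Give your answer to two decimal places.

PMT = 120000 / ( [1 − (1+0.085)^(−4)] / 0.085 ) = 120000 / 3.275597 = 36,634.5471

$36,634.55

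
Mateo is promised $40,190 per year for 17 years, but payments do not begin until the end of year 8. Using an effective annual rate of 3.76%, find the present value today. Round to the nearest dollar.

Value one period before first payment (t=7): 40190 × [1 − (1+0.0376)^(−17)] / 0.0376 = 40190 × 12.395273 = 498,166.0052
PV₀ = 498,166.0052 / (1+0.0376)^7 = 498,166.0052 / 1.294821 = 384,737.3475

$384,737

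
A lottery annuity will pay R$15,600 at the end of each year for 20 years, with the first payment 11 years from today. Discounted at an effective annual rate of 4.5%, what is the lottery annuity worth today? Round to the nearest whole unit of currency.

R$130,668

Value one period before first payment (t=10): 15600 × [1 − (1+0.045)^(−20)] / 0.045 = 15600 × 13.007936 = 202,923.8086
PV₀ = 202,923.8086 / (1+0.045)^10 = 202,923.8086 / 1.552969 = 130,668.2577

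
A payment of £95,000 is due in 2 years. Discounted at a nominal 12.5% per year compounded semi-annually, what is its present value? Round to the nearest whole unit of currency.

i = 0.125/2 = 0.0625 per half-year; n = 2·2 = 4.
PV = FV·(1+i)^(−n) = 95,000 × 0.784665 = 74,543.1688

£74,543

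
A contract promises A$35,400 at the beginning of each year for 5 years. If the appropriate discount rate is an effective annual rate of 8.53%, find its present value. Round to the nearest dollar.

A$151,279

Annuity factor a(5|0.0853) × (1+i) = 4.273426; PV = 35400 × 4.273426 = 151,279.2726
(Beginning-of-period payments → annuity-due factor ×(1+i).)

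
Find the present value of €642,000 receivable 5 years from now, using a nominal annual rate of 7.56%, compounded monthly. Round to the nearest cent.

Periodic rate i = 0.0756/12 = 0.0063; n = 5 × 12 = 60 periods.
Discount factor = (1+0.0063)^(−60) = 0.686043; PV = 642,000 × 0.686043 = 440,439.9115

€440,439.91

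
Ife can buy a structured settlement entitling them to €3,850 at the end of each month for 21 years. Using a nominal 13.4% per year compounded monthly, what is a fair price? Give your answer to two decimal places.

€323,776.78

i = 0.134/12 = 0.0111667 per month; n = 21·12 = 252.
Annuity factor a(252|0.0111667) = 84.097866; PV = 3850 × 84.097866 = 323,776.7841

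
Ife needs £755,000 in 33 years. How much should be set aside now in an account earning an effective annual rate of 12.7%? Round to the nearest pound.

£14,604

Discount factor = (1+0.127)^(−33) = 0.019342; PV = 755,000 × 0.019342 = 14,603.5258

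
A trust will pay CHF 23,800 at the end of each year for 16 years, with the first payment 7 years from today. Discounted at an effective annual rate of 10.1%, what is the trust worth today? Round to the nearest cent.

Value one period before first payment (t=6): 23800 × [1 − (1+0.101)^(−16)] / 0.101 = 23800 × 7.777347 = 185,100.8595
PV₀ = 185,100.8595 / (1+0.101)^6 = 185,100.8595 / 1.781246 = 103,916.5026

CHF 103,916.50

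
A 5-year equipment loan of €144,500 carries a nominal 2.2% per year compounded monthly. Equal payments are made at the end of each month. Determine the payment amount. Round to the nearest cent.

€2,545.42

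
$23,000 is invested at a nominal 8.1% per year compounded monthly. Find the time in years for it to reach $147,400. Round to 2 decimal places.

23.01 years

Periodic rate i = 0.081/12 = 0.00675.
n = ln(147400/23000) / ln(1+0.00675) = ln(6.40870) / 0.006727 = 276.1360 months
= 276.1360/12 years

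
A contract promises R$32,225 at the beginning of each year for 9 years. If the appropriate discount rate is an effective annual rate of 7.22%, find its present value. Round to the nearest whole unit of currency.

R$223,020

Annuity factor a(9|0.0722) × (1+i) = 6.920722; PV = 32225 × 6.920722 = 223,020.2797
(annuity-due: payments at period start, so ×(1+i).)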